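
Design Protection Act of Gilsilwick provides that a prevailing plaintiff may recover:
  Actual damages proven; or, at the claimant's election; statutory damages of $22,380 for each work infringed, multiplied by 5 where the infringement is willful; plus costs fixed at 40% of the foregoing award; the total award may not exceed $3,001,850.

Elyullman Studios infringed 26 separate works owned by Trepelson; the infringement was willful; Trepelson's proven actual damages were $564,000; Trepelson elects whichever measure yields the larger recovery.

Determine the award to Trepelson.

Statutory damages: 26 × $22,380 = $581,880
Multiplied by 5: 5 × $581,880 = $2,909,400
Greater of actual damages ($564,000) or enhanced statutory damages ($2,909,400): $2,909,400
Costs: 40% of $2,909,400 = $1,163,760
Award plus costs: $2,909,400 + $1,163,760 = $4,073,160
Cap at $3,001,850: $4,073,160 exceeds the cap → $3,001,850

Award: $3,001,850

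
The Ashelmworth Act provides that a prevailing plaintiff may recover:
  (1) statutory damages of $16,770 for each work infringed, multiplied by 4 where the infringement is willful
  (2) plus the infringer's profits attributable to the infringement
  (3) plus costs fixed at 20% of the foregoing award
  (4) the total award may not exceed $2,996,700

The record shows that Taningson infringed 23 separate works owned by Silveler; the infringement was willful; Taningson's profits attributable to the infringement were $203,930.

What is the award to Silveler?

Award: $2,096,124

Statutory damages: 23 × $16,770 = $385,710
Multiplied by 4: 4 × $385,710 = $1,542,840
Combined award: $1,542,840 + $203,930 = $1,746,770
Costs: 20% of $1,746,770 = $349,354
Award plus costs: $1,746,770 + $349,354 = $2,096,124
Cap at $2,996,700: $2,096,124 is within the cap, no reduction.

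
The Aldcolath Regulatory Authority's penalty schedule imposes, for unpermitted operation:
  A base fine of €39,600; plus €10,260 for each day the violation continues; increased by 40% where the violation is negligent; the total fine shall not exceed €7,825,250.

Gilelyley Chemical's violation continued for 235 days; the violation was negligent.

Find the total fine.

Civil penalty: €3,430,980

Per-day component: 235 × €10,260 = €2,411,100
Base plus per-day: €39,600 + €2,411,100 = €2,450,700
Enhancement: 40% of €2,450,700 = €980,280
Enhanced fine: €2,450,700 + €980,280 = €3,430,980
Cap at €7,825,250: €3,430,980 is within the cap, no reduction.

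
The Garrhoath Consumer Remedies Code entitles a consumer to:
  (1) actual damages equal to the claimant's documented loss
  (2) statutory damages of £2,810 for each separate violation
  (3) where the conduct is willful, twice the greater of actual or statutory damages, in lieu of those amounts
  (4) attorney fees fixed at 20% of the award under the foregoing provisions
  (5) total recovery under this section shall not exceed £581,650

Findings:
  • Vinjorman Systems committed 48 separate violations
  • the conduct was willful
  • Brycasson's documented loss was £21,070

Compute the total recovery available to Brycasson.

£323,712

Statutory damages: 48 × £2,810 = £134,880
Greater of actual damages (£21,070) or statutory damages (£134,880): £134,880
Doubled: 2 × £134,880 = £269,760
Attorney fees: 20% of £269,760 = £53,952
Total before cap: £269,760 + £53,952 = £323,712
Cap at £581,650: £323,712 is within the cap, no reduction.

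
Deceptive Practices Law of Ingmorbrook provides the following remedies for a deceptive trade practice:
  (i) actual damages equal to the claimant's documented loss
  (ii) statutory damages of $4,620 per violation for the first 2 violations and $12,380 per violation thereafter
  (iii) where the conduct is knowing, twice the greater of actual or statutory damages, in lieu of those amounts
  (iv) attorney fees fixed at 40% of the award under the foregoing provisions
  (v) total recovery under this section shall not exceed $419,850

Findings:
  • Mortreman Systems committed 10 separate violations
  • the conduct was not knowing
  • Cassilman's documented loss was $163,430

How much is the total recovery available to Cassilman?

Total recovery: $380,394

First 2 violations: 2 × $4,620 = $9,240
Remaining violations: (10 − 2) × $12,380 = $99,040
Statutory damages: $9,240 + $99,040 = $108,280
Conduct not knowing: the in-lieu enhancement does not apply.
Actual plus statutory damages: $163,430 + $108,280 = $271,710
Attorney fees: 40% of $271,710 = $108,684
Total before cap: $271,710 + $108,684 = $380,394
Cap at $419,850: $380,394 is within the cap, no reduction.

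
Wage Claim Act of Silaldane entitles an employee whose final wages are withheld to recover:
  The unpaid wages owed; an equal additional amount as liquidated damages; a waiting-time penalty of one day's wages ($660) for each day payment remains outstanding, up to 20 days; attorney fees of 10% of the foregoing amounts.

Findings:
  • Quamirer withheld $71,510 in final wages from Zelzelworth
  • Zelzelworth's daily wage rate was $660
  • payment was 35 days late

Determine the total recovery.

Liquidated damages (equal amount): $71,510
Penalty days: min(35, 20) = 20
Waiting-time penalty: 20 × $660 = $13,200
Subtotal: $71,510 + $71,510 + $13,200 = $156,220
Attorney fees: 10% of $156,220 = $15,622
Total award: $156,220 + $15,622 = $171,842

$171,842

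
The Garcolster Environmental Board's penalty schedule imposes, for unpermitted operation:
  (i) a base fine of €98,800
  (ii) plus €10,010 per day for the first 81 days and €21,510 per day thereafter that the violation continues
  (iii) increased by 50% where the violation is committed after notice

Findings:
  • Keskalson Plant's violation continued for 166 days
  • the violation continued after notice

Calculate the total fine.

Civil penalty: €4,106,940

First 81 days: 81 × €10,010 = €810,810
Remaining days: (166 − 81) × €21,510 = €1,828,350
Per-day component: €810,810 + €1,828,350 = €2,639,160
Base plus per-day: €98,800 + €2,639,160 = €2,737,960
Enhancement: 50% of €2,737,960 = €1,368,980
Enhanced fine: €2,737,960 + €1,368,980 = €4,106,940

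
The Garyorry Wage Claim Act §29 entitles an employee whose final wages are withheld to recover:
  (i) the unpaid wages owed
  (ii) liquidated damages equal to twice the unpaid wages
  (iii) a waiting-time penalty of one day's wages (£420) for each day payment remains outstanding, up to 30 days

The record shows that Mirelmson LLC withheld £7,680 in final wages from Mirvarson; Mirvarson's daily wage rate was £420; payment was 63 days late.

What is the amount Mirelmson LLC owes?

Doubled: 2 × £7,680 = £15,360
Penalty days: min(63, 30) = 30
Waiting-time penalty: 30 × £420 = £12,600
Total award: £7,680 + £15,360 + £12,600 = £35,640

£35,640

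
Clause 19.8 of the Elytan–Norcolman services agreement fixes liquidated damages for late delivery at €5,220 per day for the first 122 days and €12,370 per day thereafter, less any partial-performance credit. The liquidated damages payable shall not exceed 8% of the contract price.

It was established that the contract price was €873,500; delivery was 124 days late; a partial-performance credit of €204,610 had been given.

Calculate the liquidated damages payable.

€69,880

First 122 days: 122 × €5,220 = €636,840
Remaining days: (124 − 122) × €12,370 = €24,740
Accrued per-day damages: €636,840 + €24,740 = €661,580
Less partial-performance credit: €661,580 − €204,610 = €456,970
Cap: 8% of €873,500 = €69,880
Cap at €69,880: €456,970 exceeds the cap → €69,880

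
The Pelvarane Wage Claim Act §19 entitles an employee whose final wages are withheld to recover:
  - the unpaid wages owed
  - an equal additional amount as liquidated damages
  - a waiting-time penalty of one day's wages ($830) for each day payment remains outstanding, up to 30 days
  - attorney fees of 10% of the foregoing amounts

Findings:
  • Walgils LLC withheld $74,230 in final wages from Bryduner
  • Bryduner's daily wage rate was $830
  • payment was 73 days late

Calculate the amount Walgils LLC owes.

Liquidated damages (equal amount): $74,230
Penalty days: min(73, 30) = 30
Waiting-time penalty: 30 × $830 = $24,900
Subtotal: $74,230 + $74,230 + $24,900 = $173,360
Attorney fees: 10% of $173,360 = $17,336
Total award: $173,360 + $17,336 = $190,696

$190,696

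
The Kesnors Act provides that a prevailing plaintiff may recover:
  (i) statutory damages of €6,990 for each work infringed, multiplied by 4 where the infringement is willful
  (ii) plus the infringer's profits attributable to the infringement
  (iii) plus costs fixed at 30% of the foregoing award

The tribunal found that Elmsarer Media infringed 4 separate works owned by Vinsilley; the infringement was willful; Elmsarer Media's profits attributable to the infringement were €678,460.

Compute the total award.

€1,027,390

Statutory damages: 4 × €6,990 = €27,960
Multiplied by 4: 4 × €27,960 = €111,840
Combined award: €111,840 + €678,460 = €790,300
Costs: 30% of €790,300 = €237,090
Award plus costs: €790,300 + €237,090 = €1,027,390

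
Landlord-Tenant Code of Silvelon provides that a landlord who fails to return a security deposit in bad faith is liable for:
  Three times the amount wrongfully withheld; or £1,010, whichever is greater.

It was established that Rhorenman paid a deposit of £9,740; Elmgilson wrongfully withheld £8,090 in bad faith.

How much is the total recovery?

Trebled: 3 × £8,090 = £24,270
Minimum £1,010: £24,270 meets the minimum, no increase.

£24,270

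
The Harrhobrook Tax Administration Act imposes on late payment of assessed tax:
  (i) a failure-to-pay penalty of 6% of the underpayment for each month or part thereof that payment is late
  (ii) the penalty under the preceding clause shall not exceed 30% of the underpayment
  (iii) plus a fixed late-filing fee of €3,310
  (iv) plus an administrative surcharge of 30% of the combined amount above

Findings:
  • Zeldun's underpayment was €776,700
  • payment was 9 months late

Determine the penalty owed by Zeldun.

Accrued rate: 6% × 9 = 54%, capped at 30% → 30%
Failure-to-pay penalty: 30% of €776,700 = €233,010
Penalty before surcharge: €233,010 + €3,310 = €236,320
Administrative surcharge: 30% of €236,320 = €70,896
Total penalty: €236,320 + €70,896 = €307,216

€307,216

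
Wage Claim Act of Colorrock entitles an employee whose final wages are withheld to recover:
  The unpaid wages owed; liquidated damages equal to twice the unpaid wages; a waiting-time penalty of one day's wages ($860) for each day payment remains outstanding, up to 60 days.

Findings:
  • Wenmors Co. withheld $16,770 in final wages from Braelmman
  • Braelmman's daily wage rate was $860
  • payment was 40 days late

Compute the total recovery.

Total award: $84,710

Doubled: 2 × $16,770 = $33,540
Penalty days: min(40, 60) = 40
Waiting-time penalty: 40 × $860 = $34,400
Total award: $16,770 + $33,540 + $34,400 = $84,710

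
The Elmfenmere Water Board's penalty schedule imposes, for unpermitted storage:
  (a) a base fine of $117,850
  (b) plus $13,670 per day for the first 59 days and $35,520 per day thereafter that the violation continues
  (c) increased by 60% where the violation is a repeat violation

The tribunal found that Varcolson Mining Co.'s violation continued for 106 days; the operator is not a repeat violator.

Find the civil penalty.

Civil penalty: $2,593,820

First 59 days: 59 × $13,670 = $806,530
Remaining days: (106 − 59) × $35,520 = $1,669,440
Per-day component: $806,530 + $1,669,440 = $2,475,970
Base plus per-day: $117,850 + $2,475,970 = $2,593,820
The operator is not a repeat violator: no 60% increase.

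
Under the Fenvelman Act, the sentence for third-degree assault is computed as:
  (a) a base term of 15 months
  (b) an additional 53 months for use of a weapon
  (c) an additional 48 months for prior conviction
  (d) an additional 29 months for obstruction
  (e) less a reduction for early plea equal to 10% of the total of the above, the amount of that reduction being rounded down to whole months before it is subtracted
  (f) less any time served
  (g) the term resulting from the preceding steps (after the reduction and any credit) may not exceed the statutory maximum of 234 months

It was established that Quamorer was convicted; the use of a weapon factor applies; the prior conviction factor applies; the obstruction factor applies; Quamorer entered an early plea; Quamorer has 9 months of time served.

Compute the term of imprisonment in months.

Sentence: 122 months

Use of a weapon enhancement: +53 months
Prior conviction enhancement: +48 months
Obstruction enhancement: +29 months
Adjusted term: 15 months + 53 months + 48 months + 29 months = 145 months
Early plea reduction: 10% of 145 months = 14 months (rounded down)
After reduction: 145 − 14 = 131 months
Less time served: 131 months − 9 months = 122 months
Cap at 234 months: 122 months is within the cap, no reduction.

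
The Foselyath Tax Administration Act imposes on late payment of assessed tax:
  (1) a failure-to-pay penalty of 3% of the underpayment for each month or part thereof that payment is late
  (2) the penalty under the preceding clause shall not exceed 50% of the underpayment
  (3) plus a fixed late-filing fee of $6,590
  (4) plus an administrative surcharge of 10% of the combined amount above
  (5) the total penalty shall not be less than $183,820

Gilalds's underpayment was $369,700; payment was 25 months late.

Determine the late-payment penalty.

Accrued rate: 3% × 25 = 75%, capped at 50% → 50%
Failure-to-pay penalty: 50% of $369,700 = $184,850
Penalty before surcharge: $184,850 + $6,590 = $191,440
Administrative surcharge: 10% of $191,440 = $19,144
Total penalty: $191,440 + $19,144 = $210,584
Minimum $183,820: $210,584 meets the minimum, no increase.

$210,584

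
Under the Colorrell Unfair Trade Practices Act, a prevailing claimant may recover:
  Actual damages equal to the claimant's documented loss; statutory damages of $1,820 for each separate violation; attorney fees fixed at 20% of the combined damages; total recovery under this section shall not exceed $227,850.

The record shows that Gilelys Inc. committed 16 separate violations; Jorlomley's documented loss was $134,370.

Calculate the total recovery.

Statutory damages: 16 × $1,820 = $29,120
Combined damages: $134,370 + $29,120 = $163,490
Attorney fees: 20% of $163,490 = $32,698
Total before cap: $163,490 + $32,698 = $196,188
Cap at $227,850: $196,188 is within the cap, no reduction.

$196,188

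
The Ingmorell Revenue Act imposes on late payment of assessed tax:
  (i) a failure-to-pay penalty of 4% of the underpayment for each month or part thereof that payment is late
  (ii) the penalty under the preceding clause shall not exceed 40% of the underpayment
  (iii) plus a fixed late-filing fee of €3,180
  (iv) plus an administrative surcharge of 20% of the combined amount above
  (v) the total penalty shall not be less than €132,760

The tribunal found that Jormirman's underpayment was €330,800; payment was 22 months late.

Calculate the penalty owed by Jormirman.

€162,600

Accrued rate: 4% × 22 = 88%, capped at 40% → 40%
Failure-to-pay penalty: 40% of €330,800 = €132,320
Penalty before surcharge: €132,320 + €3,180 = €135,500
Administrative surcharge: 20% of €135,500 = €27,100
Total penalty: €135,500 + €27,100 = €162,600
Minimum €132,760: €162,600 meets the minimum, no increase.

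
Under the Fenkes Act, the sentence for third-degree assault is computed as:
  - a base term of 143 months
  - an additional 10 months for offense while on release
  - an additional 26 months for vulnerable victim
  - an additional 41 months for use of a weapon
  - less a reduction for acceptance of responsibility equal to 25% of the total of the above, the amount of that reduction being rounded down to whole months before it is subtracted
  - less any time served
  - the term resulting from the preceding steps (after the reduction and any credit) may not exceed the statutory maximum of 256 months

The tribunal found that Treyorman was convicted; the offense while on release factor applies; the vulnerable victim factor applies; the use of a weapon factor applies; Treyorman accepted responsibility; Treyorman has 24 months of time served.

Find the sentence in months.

141 months

Offense while on release enhancement: +10 months
Vulnerable victim enhancement: +26 months
Use of a weapon enhancement: +41 months
Adjusted term: 143 months + 10 months + 26 months + 41 months = 220 months
Acceptance of responsibility reduction: 25% of 220 months = 55 months (rounded down)
After reduction: 220 − 55 = 165 months
Less time served: 165 months − 24 months = 141 months
Cap at 256 months: 141 months is within the cap, no reduction.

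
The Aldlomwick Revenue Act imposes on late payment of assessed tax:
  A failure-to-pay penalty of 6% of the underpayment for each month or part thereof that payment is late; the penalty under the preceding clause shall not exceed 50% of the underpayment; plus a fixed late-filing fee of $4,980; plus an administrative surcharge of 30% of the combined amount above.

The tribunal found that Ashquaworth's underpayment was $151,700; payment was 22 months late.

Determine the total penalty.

$105,079

Accrued rate: 6% × 22 = 132%, capped at 50% → 50%
Failure-to-pay penalty: 50% of $151,700 = $75,850
Penalty before surcharge: $75,850 + $4,980 = $80,830
Administrative surcharge: 30% of $80,830 = $24,249
Total penalty: $80,830 + $24,249 = $105,079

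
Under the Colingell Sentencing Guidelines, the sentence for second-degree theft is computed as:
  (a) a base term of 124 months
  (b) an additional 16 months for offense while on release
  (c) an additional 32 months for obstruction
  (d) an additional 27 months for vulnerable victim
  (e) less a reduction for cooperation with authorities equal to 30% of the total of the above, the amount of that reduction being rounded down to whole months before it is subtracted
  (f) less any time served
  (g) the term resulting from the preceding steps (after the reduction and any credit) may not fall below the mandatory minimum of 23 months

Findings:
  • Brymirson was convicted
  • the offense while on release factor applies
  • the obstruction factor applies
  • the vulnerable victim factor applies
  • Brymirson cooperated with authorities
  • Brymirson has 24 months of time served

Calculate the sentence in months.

116 months

Offense while on release enhancement: +16 months
Obstruction enhancement: +32 months
Vulnerable victim enhancement: +27 months
Adjusted term: 124 months + 16 months + 32 months + 27 months = 199 months
Cooperation with authorities reduction: 30% of 199 months = 59 months (rounded down)
After reduction: 199 − 59 = 140 months
Less time served: 140 months − 24 months = 116 months
Minimum 23 months: 116 months meets the minimum, no increase.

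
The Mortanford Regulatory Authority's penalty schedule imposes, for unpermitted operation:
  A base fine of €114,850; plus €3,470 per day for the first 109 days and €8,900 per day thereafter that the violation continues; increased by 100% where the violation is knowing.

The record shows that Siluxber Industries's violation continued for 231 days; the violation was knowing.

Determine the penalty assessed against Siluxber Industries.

First 109 days: 109 × €3,470 = €378,230
Remaining days: (231 − 109) × €8,900 = €1,085,800
Per-day component: €378,230 + €1,085,800 = €1,464,030
Base plus per-day: €114,850 + €1,464,030 = €1,578,880
Enhancement: 100% of €1,578,880 = €1,578,880
Enhanced fine: €1,578,880 + €1,578,880 = €3,157,760

Civil penalty: €3,157,760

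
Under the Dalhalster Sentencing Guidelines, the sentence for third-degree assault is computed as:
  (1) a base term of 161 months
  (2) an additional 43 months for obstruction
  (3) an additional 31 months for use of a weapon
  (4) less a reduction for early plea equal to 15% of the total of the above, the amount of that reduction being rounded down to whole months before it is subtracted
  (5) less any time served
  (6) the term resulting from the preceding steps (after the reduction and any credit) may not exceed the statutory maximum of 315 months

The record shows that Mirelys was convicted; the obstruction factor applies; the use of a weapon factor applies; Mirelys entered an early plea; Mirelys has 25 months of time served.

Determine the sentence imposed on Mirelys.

Sentence: 175 months

Obstruction enhancement: +43 months
Use of a weapon enhancement: +31 months
Adjusted term: 161 months + 43 months + 31 months = 235 months
Early plea reduction: 15% of 235 months = 35 months (rounded down)
After reduction: 235 − 35 = 200 months
Less time served: 200 months − 25 months = 175 months
Cap at 315 months: 175 months is within the cap, no reduction.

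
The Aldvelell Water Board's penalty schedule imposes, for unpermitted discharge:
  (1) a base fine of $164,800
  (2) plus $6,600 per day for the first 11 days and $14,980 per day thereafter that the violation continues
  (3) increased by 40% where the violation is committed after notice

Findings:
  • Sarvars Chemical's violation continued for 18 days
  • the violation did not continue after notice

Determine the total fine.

$342,260

First 11 days: 11 × $6,600 = $72,600
Remaining days: (18 − 11) × $14,980 = $104,860
Per-day component: $72,600 + $104,860 = $177,460
Base plus per-day: $164,800 + $177,460 = $342,260
The violation did not continue after notice: no 40% increase.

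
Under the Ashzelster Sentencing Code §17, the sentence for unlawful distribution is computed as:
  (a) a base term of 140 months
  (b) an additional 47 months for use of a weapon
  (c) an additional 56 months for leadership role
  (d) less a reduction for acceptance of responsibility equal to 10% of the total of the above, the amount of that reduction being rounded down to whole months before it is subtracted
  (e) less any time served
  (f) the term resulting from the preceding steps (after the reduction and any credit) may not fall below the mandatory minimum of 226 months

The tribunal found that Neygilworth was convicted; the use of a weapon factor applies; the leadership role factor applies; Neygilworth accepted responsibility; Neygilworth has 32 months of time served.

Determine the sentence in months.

226 months

Use of a weapon enhancement: +47 months
Leadership role enhancement: +56 months
Adjusted term: 140 months + 47 months + 56 months = 243 months
Acceptance of responsibility reduction: 10% of 243 months = 24 months (rounded down)
After reduction: 243 − 24 = 219 months
Less time served: 219 months − 32 months = 187 months
Minimum 226 months: 187 months is below the minimum → 226 months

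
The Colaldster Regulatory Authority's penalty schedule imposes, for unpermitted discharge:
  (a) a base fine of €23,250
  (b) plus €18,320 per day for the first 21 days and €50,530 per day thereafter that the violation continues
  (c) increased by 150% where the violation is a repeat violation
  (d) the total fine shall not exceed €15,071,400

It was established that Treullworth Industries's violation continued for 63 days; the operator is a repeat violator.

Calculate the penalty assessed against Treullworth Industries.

First 21 days: 21 × €18,320 = €384,720
Remaining days: (63 − 21) × €50,530 = €2,122,260
Per-day component: €384,720 + €2,122,260 = €2,506,980
Base plus per-day: €23,250 + €2,506,980 = €2,530,230
Enhancement: 150% of €2,530,230 = €3,795,345
Enhanced fine: €2,530,230 + €3,795,345 = €6,325,575
Cap at €15,071,400: €6,325,575 is within the cap, no reduction.

€6,325,575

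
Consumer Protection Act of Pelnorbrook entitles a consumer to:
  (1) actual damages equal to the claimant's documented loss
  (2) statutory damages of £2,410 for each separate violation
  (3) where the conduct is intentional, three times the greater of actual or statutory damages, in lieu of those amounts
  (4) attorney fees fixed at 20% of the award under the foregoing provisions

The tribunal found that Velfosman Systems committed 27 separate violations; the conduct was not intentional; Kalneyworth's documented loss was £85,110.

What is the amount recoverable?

£180,216

Statutory damages: 27 × £2,410 = £65,070
Conduct not intentional: the in-lieu enhancement does not apply.
Actual plus statutory damages: £85,110 + £65,070 = £150,180
Attorney fees: 20% of £150,180 = £30,036
Total recovery: £150,180 + £30,036 = £180,216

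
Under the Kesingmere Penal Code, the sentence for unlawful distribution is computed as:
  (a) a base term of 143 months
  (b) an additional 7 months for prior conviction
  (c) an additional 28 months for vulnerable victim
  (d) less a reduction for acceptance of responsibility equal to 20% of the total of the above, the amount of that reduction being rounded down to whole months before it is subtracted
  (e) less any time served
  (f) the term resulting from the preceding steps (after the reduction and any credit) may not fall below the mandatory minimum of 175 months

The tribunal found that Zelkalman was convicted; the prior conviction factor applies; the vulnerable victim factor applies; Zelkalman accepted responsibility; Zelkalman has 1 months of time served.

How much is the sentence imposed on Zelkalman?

Sentence: 175 months

Prior conviction enhancement: +7 months
Vulnerable victim enhancement: +28 months
Adjusted term: 143 months + 7 months + 28 months = 178 months
Acceptance of responsibility reduction: 20% of 178 months = 35 months (rounded down)
After reduction: 178 − 35 = 143 months
Less time served: 143 months − 1 months = 142 months
Minimum 175 months: 142 months is below the minimum → 175 months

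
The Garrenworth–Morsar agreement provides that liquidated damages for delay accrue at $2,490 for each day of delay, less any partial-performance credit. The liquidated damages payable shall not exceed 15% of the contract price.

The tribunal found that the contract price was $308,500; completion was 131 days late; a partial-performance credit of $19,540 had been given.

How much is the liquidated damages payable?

Per-day damages: 131 × $2,490 = $326,190
Less partial-performance credit: $326,190 − $19,540 = $306,650
Cap: 15% of $308,500 = $46,275
Cap at $46,275: $306,650 exceeds the cap → $46,275

$46,275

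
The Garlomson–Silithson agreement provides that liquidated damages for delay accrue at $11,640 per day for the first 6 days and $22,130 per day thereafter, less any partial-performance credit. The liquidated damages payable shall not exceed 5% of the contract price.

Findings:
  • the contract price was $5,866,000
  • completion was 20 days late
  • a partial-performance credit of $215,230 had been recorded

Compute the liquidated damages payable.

First 6 days: 6 × $11,640 = $69,840
Remaining days: (20 − 6) × $22,130 = $309,820
Accrued per-day damages: $69,840 + $309,820 = $379,660
Less partial-performance credit: $379,660 − $215,230 = $164,430
Cap: 5% of $5,866,000 = $293,300
Cap at $293,300: $164,430 is within the cap, no reduction.

Liquidated damages: $164,430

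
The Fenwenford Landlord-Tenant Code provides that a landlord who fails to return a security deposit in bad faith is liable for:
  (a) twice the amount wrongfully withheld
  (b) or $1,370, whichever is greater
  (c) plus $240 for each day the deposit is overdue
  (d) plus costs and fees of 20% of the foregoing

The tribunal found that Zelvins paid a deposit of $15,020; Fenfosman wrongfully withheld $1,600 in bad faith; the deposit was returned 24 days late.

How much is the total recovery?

$10,752

Doubled: 2 × $1,600 = $3,200
Minimum $1,370: $3,200 meets the minimum, no increase.
Late-return penalty: 24 × $240 = $5,760
Damages plus late penalty: $3,200 + $5,760 = $8,960
Costs and fees: 20% of $8,960 = $1,792
Total recovery: $8,960 + $1,792 = $10,752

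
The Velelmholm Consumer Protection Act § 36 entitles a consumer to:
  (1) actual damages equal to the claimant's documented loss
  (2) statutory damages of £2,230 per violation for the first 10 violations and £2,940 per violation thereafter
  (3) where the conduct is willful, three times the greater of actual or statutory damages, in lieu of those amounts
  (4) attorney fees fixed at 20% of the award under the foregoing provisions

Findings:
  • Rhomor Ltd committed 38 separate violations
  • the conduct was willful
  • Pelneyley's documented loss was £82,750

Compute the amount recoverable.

£376,632

First 10 violations: 10 × £2,230 = £22,300
Remaining violations: (38 − 10) × £2,940 = £82,320
Statutory damages: £22,300 + £82,320 = £104,620
Greater of actual damages (£82,750) or statutory damages (£104,620): £104,620
Trebled: 3 × £104,620 = £313,860
Attorney fees: 20% of £313,860 = £62,772
Total recovery: £313,860 + £62,772 = £376,632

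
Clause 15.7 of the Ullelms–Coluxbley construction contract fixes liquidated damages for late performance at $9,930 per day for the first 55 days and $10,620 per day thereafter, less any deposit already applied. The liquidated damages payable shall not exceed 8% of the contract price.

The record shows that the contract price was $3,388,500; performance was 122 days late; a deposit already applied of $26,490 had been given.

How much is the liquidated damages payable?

First 55 days: 55 × $9,930 = $546,150
Remaining days: (122 − 55) × $10,620 = $711,540
Accrued per-day damages: $546,150 + $711,540 = $1,257,690
Less deposit already applied: $1,257,690 − $26,490 = $1,231,200
Cap: 8% of $3,388,500 = $271,080
Cap at $271,080: $1,231,200 exceeds the cap → $271,080

$271,080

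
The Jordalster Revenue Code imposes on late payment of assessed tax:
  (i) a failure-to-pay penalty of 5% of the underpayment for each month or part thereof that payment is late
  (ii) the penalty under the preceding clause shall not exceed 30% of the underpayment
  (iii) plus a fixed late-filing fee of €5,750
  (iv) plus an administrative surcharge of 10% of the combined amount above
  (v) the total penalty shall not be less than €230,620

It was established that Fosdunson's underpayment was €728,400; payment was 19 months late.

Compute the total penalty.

€246,697

Accrued rate: 5% × 19 = 95%, capped at 30% → 30%
Failure-to-pay penalty: 30% of €728,400 = €218,520
Penalty before surcharge: €218,520 + €5,750 = €224,270
Administrative surcharge: 10% of €224,270 = €22,427
Total penalty: €224,270 + €22,427 = €246,697
Minimum €230,620: €246,697 meets the minimum, no increase.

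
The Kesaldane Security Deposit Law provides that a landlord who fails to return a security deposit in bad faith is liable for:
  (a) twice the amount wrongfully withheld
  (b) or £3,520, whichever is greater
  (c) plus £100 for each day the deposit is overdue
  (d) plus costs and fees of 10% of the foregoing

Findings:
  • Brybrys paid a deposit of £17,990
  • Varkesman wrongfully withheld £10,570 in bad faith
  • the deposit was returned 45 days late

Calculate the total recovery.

Doubled: 2 × £10,570 = £21,140
Minimum £3,520: £21,140 meets the minimum, no increase.
Late-return penalty: 45 × £100 = £4,500
Damages plus late penalty: £21,140 + £4,500 = £25,640
Costs and fees: 10% of £25,640 = £2,564
Total recovery: £25,640 + £2,564 = £28,204

£28,204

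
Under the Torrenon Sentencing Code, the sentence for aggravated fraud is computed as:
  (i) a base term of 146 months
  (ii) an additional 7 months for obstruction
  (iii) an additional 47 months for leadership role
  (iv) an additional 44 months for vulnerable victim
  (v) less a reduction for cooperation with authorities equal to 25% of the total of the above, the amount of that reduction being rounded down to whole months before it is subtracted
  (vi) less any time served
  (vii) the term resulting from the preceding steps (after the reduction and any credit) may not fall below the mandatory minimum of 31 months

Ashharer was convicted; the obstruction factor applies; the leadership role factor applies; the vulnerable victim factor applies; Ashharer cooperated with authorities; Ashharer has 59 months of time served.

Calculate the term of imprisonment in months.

124 months

Obstruction enhancement: +7 months
Leadership role enhancement: +47 months
Vulnerable victim enhancement: +44 months
Adjusted term: 146 months + 7 months + 47 months + 44 months = 244 months
Cooperation with authorities reduction: 25% of 244 months = 61 months (rounded down)
After reduction: 244 − 61 = 183 months
Less time served: 183 months − 59 months = 124 months
Minimum 31 months: 124 months meets the minimum, no increase.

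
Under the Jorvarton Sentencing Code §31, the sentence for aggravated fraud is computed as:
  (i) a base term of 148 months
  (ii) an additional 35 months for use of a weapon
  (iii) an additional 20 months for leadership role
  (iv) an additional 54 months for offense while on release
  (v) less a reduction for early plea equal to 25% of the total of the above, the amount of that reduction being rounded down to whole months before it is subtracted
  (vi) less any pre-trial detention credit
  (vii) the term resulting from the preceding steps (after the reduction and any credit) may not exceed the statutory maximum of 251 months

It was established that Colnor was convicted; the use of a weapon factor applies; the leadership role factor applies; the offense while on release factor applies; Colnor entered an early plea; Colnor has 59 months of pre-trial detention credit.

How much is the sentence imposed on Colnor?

134 months

Use of a weapon enhancement: +35 months
Leadership role enhancement: +20 months
Offense while on release enhancement: +54 months
Adjusted term: 148 months + 35 months + 20 months + 54 months = 257 months
Early plea reduction: 25% of 257 months = 64 months (rounded down)
After reduction: 257 − 64 = 193 months
Less pre-trial detention credit: 193 months − 59 months = 134 months
Cap at 251 months: 134 months is within the cap, no reduction.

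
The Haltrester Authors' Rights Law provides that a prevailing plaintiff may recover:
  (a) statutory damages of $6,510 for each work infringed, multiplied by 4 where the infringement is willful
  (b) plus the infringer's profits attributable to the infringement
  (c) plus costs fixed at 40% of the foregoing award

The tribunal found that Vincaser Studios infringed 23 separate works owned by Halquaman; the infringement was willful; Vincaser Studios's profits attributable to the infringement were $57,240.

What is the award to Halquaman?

Award: $918,624

Statutory damages: 23 × $6,510 = $149,730
Multiplied by 4: 4 × $149,730 = $598,920
Combined award: $598,920 + $57,240 = $656,160
Costs: 40% of $656,160 = $262,464
Award plus costs: $656,160 + $262,464 = $918,624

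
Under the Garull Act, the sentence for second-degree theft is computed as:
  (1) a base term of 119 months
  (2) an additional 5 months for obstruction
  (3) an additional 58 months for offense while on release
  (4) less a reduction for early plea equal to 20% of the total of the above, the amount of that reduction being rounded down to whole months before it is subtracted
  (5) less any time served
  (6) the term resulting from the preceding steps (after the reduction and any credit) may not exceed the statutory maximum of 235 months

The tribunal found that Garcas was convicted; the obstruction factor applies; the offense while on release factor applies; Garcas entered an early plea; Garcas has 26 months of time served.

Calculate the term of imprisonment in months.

Sentence: 120 months

Obstruction enhancement: +5 months
Offense while on release enhancement: +58 months
Adjusted term: 119 months + 5 months + 58 months = 182 months
Early plea reduction: 20% of 182 months = 36 months (rounded down)
After reduction: 182 − 36 = 146 months
Less time served: 146 months − 26 months = 120 months
Cap at 235 months: 120 months is within the cap, no reduction.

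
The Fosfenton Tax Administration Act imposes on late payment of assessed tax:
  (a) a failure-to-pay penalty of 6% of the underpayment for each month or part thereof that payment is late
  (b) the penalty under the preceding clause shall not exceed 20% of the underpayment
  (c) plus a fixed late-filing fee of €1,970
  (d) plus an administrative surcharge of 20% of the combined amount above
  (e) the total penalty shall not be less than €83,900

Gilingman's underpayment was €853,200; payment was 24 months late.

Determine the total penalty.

€207,132

Accrued rate: 6% × 24 = 144%, capped at 20% → 20%
Failure-to-pay penalty: 20% of €853,200 = €170,640
Penalty before surcharge: €170,640 + €1,970 = €172,610
Administrative surcharge: 20% of €172,610 = €34,522
Total penalty: €172,610 + €34,522 = €207,132
Minimum €83,900: €207,132 meets the minimum, no increase.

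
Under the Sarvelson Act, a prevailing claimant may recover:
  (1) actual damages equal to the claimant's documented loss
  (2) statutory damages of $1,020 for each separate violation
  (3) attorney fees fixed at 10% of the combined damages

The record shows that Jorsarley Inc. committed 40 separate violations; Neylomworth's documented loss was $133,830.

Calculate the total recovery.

$192,093

Statutory damages: 40 × $1,020 = $40,800
Combined damages: $133,830 + $40,800 = $174,630
Attorney fees: 10% of $174,630 = $17,463
Total recovery: $174,630 + $17,463 = $192,093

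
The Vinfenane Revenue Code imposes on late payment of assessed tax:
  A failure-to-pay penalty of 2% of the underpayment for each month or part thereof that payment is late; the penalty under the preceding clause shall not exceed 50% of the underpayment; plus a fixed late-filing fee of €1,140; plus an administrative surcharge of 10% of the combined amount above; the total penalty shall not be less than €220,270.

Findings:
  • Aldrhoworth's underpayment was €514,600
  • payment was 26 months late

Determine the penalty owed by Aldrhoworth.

Accrued rate: 2% × 26 = 52%, capped at 50% → 50%
Failure-to-pay penalty: 50% of €514,600 = €257,300
Penalty before surcharge: €257,300 + €1,140 = €258,440
Administrative surcharge: 10% of €258,440 = €25,844
Total penalty: €258,440 + €25,844 = €284,284
Minimum €220,270: €284,284 meets the minimum, no increase.

€284,284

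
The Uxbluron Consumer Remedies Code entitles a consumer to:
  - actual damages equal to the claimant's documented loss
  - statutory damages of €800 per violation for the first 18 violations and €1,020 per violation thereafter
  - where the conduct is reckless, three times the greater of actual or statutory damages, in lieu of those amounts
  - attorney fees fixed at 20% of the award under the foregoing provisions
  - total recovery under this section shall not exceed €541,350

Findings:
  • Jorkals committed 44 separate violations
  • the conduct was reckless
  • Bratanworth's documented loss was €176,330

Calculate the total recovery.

First 18 violations: 18 × €800 = €14,400
Remaining violations: (44 − 18) × €1,020 = €26,520
Statutory damages: €14,400 + €26,520 = €40,920
Greater of actual damages (€176,330) or statutory damages (€40,920): €176,330
Trebled: 3 × €176,330 = €528,990
Attorney fees: 20% of €528,990 = €105,798
Total before cap: €528,990 + €105,798 = €634,788
Cap at €541,350: €634,788 exceeds the cap → €541,350

€541,350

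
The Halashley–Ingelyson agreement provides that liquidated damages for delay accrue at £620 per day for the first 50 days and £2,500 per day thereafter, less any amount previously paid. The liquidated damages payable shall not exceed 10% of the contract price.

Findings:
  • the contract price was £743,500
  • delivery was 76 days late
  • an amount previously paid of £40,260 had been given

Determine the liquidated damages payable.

First 50 days: 50 × £620 = £31,000
Remaining days: (76 − 50) × £2,500 = £65,000
Accrued per-day damages: £31,000 + £65,000 = £96,000
Less amount previously paid: £96,000 − £40,260 = £55,740
Cap: 10% of £743,500 = £74,350
Cap at £74,350: £55,740 is within the cap, no reduction.

£55,740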